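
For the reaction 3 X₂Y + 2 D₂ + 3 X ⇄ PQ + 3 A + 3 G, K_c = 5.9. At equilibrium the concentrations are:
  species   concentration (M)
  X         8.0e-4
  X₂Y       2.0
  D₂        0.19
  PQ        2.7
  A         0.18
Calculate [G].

At equilibrium, K_c = [PQ]·[A]³·[G]³ / ([X₂Y]³·[D₂]²·[X]³) = 5.9.
(2.7)·(0.18)³·([G])³ / ((2.0)³·(0.19)²·(8.0e-4)³) = 5.9
[G]³ = 5.54e-8 ⇒ [G] = 0.0038 M

[G] = 0.0038 M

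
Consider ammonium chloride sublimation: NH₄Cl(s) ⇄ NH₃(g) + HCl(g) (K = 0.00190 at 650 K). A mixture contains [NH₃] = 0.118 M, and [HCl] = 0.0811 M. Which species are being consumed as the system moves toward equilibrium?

(NH₄Cl is a pure solid — omitted from Q.)
Q = [NH₃]·[HCl] = (0.118)·(0.0811) = 0.00957
Q = 0.00957 > K = 0.00190: net reverse reaction.

NH₃, HCl (products)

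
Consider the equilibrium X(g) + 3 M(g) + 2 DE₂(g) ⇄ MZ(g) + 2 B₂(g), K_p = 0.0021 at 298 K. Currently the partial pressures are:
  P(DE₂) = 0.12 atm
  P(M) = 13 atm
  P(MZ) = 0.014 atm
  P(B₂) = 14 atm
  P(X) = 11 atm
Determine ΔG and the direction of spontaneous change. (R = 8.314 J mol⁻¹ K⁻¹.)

Q_p = P(MZ)·P(B₂)² / (P(X)·P(M)³·P(DE₂)²) = (0.014)·(14)² / ((11)·(13)³·(0.12)²) = 0.00788
ΔG = RT ln(Q_p/K_p) = (8.314 J mol⁻¹ K⁻¹)(298 K) × ln(0.00788/0.0021)
   = (2.478 kJ/mol)(1.322) = 3.28 kJ/mol
ΔG > 0, so the forward reaction is non-spontaneous (proceeds in reverse).

ΔG = 3.28 kJ/mol; the forward reaction is non-spontaneous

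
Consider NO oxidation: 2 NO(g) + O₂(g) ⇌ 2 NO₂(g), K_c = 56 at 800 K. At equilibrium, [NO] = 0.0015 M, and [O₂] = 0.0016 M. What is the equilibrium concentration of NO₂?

[NO₂] = 4.5e-4 M

At equilibrium, K_c = [NO₂]² / ([NO]²·[O₂]) = 56.
([NO₂])² / ((0.0015)²·(0.0016)) = 56
[NO₂]² = 2.02e-7 ⇒ [NO₂] = 4.5e-4 M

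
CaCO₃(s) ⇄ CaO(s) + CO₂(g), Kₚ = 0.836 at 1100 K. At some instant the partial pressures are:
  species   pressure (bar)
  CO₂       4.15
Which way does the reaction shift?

(CaCO₃, CaO are pure solids — omitted from Qₚ.)
Qₚ = P(CO₂) = 4.15
Qₚ = 4.15 > Kₚ = 0.836, so the reverse reaction proceeds.

toward reactants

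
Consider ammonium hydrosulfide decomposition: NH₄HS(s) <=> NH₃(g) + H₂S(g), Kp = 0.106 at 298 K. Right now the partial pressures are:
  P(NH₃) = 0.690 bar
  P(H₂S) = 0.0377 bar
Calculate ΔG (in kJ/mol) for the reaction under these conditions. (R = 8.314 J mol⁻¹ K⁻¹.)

ΔG = -3.48 kJ/mol

(NH₄HS is a pure solid — omitted from Qp.)
Qp = P(NH₃)·P(H₂S) = (0.690)·(0.0377) = 0.0260
ΔG = RT ln(Qp/Kp) = (8.314 J mol⁻¹ K⁻¹)(298 K) × ln(0.0260/0.106)
   = (2.478 kJ/mol)(-1.405) = -3.48 kJ/mol
ΔG < 0, so the forward reaction is spontaneous (proceeds forward).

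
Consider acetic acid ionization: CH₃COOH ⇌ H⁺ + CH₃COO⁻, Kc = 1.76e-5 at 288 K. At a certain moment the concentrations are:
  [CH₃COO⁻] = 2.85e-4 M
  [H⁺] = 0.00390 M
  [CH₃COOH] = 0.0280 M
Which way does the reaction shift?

Qc = [H⁺]·[CH₃COO⁻] / [CH₃COOH] = (0.00390)·(2.85e-4) / (0.0280) = 3.97e-5
Qc = 3.97e-5 > Kc = 1.76e-5, so the reverse reaction proceeds.

reverse (toward reactants)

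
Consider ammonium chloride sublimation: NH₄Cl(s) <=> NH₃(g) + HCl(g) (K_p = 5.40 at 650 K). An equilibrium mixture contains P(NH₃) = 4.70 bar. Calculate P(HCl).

(NH₄Cl is a pure solid — omitted from K_p.)
At equilibrium, K_p = P(NH₃)·P(HCl) = 5.40.
(4.70)·(P(HCl)) = 5.40
P(HCl) = 1.15 bar

P(HCl) = 1.15 bar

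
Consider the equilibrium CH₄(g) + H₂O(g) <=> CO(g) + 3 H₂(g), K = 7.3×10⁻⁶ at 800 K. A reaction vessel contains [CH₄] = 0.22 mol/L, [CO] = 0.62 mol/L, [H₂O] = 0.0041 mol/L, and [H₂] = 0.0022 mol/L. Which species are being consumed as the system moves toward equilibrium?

Q = [CO]·[H₂]³ / ([CH₄]·[H₂O]) = (0.62)·(0.0022)³ / ((0.22)·(0.0041)) = 7.3×10⁻⁶
Q = 7.3×10⁻⁶ = K; the system is at equilibrium.

none (at equilibrium)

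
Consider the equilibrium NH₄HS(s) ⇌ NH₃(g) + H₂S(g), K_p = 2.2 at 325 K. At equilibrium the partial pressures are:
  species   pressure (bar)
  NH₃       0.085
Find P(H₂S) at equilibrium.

(NH₄HS is a pure solid — omitted from K_p.)
At equilibrium, K_p = P(NH₃)·P(H₂S) = 2.2.
(0.085)·(P(H₂S)) = 2.2
P(H₂S) = 25.9 = 26 bar

P(H₂S) = 26 bar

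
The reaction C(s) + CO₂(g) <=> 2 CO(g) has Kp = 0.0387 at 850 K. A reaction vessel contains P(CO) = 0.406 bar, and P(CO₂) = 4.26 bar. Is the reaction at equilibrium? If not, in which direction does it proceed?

(C is a pure solid — omitted from Qp.)
Qp = P(CO)² / P(CO₂) = (0.406)² / (4.26) = 0.0387
Qp = 0.0387 = Kp, so the system is already at equilibrium.

neither direction; the system is at equilibrium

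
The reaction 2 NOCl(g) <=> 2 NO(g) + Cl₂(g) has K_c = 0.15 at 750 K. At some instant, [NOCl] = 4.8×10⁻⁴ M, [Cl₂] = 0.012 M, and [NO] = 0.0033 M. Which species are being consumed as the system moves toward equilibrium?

NO, Cl₂ (products)

Q_c = [NO]²·[Cl₂] / [NOCl]² = (0.0033)²·(0.012) / (4.8×10⁻⁴)² = 0.57
Q_c = 0.57 > K_c = 0.15: net reverse reaction.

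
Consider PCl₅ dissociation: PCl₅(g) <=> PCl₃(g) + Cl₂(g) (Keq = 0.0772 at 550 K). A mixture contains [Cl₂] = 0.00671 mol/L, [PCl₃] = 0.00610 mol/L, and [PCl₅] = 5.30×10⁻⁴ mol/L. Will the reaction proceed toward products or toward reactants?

Q = [PCl₃]·[Cl₂] / [PCl₅] = (0.00610)·(0.00671) / (5.30×10⁻⁴) = 0.0772
Q = 0.0772 = Keq, so the system is already at equilibrium.

no net change (already at equilibrium)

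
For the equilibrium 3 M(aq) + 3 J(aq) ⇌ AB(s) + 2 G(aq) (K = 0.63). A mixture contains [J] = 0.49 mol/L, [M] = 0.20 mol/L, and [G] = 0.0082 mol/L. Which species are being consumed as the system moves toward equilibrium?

M, J (reactants)

(AB is a pure solid — omitted from Q.)
Q = [G]² / ([M]³·[J]³) = (0.0082)² / ((0.20)³·(0.49)³) = 0.071
Q = 0.071 < K = 0.63: net forward reaction.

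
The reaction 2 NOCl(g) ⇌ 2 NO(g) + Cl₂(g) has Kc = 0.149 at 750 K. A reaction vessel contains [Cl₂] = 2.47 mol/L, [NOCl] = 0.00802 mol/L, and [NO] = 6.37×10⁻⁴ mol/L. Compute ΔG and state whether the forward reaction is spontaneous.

ΔG = -14.1 kJ/mol; the forward reaction is spontaneous

Qc = [NO]²·[Cl₂] / [NOCl]² = (6.37×10⁻⁴)²·(2.47) / (0.00802)² = 0.0156
ΔG = RT ln(Qc/Kc) = (8.314 J mol⁻¹ K⁻¹)(750 K) × ln(0.0156/0.149)
   = (6.236 kJ/mol)(-2.257) = -14.1 kJ/mol
ΔG < 0, so the forward reaction is spontaneous (proceeds forward).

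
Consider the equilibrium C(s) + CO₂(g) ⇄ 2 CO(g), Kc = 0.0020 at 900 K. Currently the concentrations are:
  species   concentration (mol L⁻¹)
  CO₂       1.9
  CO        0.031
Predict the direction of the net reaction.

toward products

(C is a pure solid — omitted from Qc.)
Qc = [CO]² / [CO₂] = (0.031)² / (1.9) = 5.1e-4
Qc = 5.1e-4 < Kc = 0.0020, so the forward reaction proceeds.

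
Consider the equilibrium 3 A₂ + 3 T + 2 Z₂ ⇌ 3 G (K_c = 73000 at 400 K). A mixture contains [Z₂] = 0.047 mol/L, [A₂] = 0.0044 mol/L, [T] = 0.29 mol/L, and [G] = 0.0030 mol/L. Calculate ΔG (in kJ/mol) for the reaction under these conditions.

ΔG = -8.38 kJ/mol

Q_c = [G]³ / ([A₂]³·[T]³·[Z₂]²) = (0.0030)³ / ((0.0044)³·(0.29)³·(0.047)²) = 5880
ΔG = RT ln(Q_c/K_c) = (8.314 J mol⁻¹ K⁻¹)(400 K) × ln(5880/73000)
   = (3.326 kJ/mol)(-2.519) = -8.38 kJ/mol
ΔG < 0, so the forward reaction is spontaneous (proceeds forward).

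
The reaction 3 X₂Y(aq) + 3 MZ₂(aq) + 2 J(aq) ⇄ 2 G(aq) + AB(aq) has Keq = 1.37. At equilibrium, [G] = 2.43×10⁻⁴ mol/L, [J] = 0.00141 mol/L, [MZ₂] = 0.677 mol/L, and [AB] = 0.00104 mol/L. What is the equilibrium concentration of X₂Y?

[X₂Y] = 0.0417 mol/L

At equilibrium, Keq = [G]²·[AB] / ([X₂Y]³·[MZ₂]³·[J]²) = 1.37.
(2.43×10⁻⁴)²·(0.00104) / (([X₂Y])³·(0.677)³·(0.00141)²) = 1.37
[X₂Y]³ = 7.27×10⁻⁵ ⇒ [X₂Y] = 0.0417 mol/L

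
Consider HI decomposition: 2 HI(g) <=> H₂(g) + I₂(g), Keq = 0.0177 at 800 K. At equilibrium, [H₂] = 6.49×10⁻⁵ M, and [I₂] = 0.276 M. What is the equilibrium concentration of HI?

[HI] = 0.0318 M

At equilibrium, Keq = [H₂]·[I₂] / [HI]² = 0.0177.
(6.49×10⁻⁵)·(0.276) / ([HI])² = 0.0177
[HI]² = 0.00101 ⇒ [HI] = 0.0318 M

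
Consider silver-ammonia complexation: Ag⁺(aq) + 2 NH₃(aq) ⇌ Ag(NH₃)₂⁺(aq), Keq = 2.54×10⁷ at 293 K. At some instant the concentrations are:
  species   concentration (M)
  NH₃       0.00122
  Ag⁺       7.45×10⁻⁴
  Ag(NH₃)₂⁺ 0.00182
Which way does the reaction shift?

toward products

Q = [Ag(NH₃)₂⁺] / ([Ag⁺]·[NH₃]²) = (0.00182) / ((7.45×10⁻⁴)·(0.00122)²) = 1.64×10⁶
Q = 1.64×10⁶ < Keq = 2.54×10⁷, so the forward reaction proceeds.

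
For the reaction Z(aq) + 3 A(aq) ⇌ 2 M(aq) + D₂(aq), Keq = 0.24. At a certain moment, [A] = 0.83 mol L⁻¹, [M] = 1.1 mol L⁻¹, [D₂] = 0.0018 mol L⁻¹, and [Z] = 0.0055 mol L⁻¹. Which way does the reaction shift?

Q = [M]²·[D₂] / ([Z]·[A]³) = (1.1)²·(0.0018) / ((0.0055)·(0.83)³) = 0.69
Q = 0.69 > Keq = 0.24, so the reverse reaction proceeds.

toward reactants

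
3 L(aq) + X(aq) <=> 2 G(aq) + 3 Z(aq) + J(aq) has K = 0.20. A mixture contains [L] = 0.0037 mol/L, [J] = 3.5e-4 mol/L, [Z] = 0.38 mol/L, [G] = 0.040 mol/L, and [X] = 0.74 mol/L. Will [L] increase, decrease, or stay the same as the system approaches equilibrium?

increase

Q = [G]²·[Z]³·[J] / ([L]³·[X]) = (0.040)²·(0.38)³·(3.5e-4) / ((0.0037)³·(0.74)) = 0.82
Q = 0.82 > K = 0.20: net reverse reaction.
L is a reactant, so it increases.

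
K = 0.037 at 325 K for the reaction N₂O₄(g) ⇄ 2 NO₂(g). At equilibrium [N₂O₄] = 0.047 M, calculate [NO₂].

[NO₂] = 0.042 M

At equilibrium, K = [NO₂]² / [N₂O₄] = 0.037.
([NO₂])² / (0.047) = 0.037
[NO₂]² = 0.00174 ⇒ [NO₂] = 0.042 M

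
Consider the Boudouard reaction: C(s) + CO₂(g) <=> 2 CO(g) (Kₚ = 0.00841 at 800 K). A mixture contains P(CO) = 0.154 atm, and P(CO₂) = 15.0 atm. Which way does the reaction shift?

(C is a pure solid — omitted from Qₚ.)
Qₚ = P(CO)² / P(CO₂) = (0.154)² / (15.0) = 0.00158
Qₚ = 0.00158 < Kₚ = 0.00841, so the forward reaction proceeds.

toward products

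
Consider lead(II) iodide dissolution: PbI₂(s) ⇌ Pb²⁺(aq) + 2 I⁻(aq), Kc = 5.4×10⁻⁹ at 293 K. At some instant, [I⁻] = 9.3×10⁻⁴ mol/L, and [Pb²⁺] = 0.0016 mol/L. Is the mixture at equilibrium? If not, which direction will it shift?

(PbI₂ is a pure solid — omitted from Qc.)
Qc = [Pb²⁺]·[I⁻]² = (0.0016)·(9.3×10⁻⁴)² = 1.4×10⁻⁹
Qc = 1.4×10⁻⁹ < Kc = 5.4×10⁻⁹: net forward reaction.

no; Q < K, reaction proceeds forward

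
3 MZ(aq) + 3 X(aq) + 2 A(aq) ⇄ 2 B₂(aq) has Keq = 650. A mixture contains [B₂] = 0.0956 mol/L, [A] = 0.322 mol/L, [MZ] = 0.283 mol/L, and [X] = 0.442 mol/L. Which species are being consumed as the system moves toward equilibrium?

MZ, X, A (reactants)

Q = [B₂]² / ([MZ]³·[X]³·[A]²) = (0.0956)² / ((0.283)³·(0.442)³·(0.322)²) = 45.0
Q = 45.0 < Keq = 650: net forward reaction.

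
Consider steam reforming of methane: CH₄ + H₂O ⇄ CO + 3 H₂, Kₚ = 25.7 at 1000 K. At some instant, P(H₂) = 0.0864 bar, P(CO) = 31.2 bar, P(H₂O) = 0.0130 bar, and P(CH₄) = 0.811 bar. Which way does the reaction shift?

Qₚ = P(CO)·P(H₂)³ / (P(CH₄)·P(H₂O)) = (31.2)·(0.0864)³ / ((0.811)·(0.0130)) = 1.91
Qₚ = 1.91 < Kₚ = 25.7, so the forward reaction proceeds.

forward (toward products)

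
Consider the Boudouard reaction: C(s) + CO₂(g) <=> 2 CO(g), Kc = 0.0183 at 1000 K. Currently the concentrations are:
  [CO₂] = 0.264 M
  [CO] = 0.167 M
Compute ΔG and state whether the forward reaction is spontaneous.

ΔG = 14.6 kJ/mol; the forward reaction is non-spontaneous

(C is a pure solid — omitted from Qc.)
Qc = [CO]² / [CO₂] = (0.167)² / (0.264) = 0.106
ΔG = RT ln(Qc/Kc) = (8.314 J mol⁻¹ K⁻¹)(1000 K) × ln(0.106/0.0183)
   = (8.314 kJ/mol)(1.757) = 14.6 kJ/mol
ΔG > 0, so the forward reaction is non-spontaneous (proceeds in reverse).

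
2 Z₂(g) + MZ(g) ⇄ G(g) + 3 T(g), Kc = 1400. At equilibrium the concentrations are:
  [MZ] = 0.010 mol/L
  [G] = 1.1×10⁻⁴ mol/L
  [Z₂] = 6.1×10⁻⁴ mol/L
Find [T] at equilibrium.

At equilibrium, Kc = [G]·[T]³ / ([Z₂]²·[MZ]) = 1400.
(1.1×10⁻⁴)·([T])³ / ((6.1×10⁻⁴)²·(0.010)) = 1400
[T]³ = 0.0474 ⇒ [T] = 0.36 mol/L

[T] = 0.36 mol/L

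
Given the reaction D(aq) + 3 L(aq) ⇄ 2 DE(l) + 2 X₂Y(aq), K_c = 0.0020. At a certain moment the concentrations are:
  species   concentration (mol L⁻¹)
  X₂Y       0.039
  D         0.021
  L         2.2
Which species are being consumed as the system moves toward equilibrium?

(DE is a pure liquid — omitted from Q_c.)
Q_c = [X₂Y]² / ([D]·[L]³) = (0.039)² / ((0.021)·(2.2)³) = 0.0068
Q_c = 0.0068 > K_c = 0.0020: net reverse reaction.

DE, X₂Y (products)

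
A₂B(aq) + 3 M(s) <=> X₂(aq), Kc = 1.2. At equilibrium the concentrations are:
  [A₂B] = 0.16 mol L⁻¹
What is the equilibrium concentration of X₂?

[X₂] = 0.19 mol L⁻¹

(M is a pure solid — omitted from Kc.)
At equilibrium, Kc = [X₂] / [A₂B] = 1.2.
([X₂]) / (0.16) = 1.2
[X₂] = 0.192 = 0.19 mol L⁻¹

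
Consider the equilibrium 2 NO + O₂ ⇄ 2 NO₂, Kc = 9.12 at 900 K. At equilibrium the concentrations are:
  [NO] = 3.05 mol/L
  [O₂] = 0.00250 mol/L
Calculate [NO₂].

[NO₂] = 0.461 mol/L

At equilibrium, Kc = [NO₂]² / ([NO]²·[O₂]) = 9.12.
([NO₂])² / ((3.05)²·(0.00250)) = 9.12
[NO₂]² = 0.212 ⇒ [NO₂] = 0.461 mol/L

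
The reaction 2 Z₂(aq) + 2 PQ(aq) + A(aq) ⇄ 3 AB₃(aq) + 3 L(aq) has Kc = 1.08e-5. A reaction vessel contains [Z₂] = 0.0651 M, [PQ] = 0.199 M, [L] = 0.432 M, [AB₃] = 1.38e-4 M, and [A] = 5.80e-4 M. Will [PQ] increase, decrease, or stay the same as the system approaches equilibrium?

decrease

Qc = [AB₃]³·[L]³ / ([Z₂]²·[PQ]²·[A]) = (1.38e-4)³·(0.432)³ / ((0.0651)²·(0.199)²·(5.80e-4)) = 2.18e-6
Qc = 2.18e-6 < Kc = 1.08e-5: net forward reaction.
PQ is a reactant, so it decreases.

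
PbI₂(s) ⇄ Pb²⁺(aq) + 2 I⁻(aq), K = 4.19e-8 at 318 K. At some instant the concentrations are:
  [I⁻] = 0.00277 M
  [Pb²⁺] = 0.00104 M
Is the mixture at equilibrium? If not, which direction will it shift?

no; Q < K, reaction proceeds forward

(PbI₂ is a pure solid — omitted from Q.)
Q = [Pb²⁺]·[I⁻]² = (0.00104)·(0.00277)² = 7.98e-9
Q = 7.98e-9 < K = 4.19e-8: net forward reaction.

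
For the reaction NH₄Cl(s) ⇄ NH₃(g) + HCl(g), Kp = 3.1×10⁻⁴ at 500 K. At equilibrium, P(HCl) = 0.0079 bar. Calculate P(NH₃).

P(NH₃) = 0.039 bar

(NH₄Cl is a pure solid — omitted from Kp.)
At equilibrium, Kp = P(NH₃)·P(HCl) = 3.1×10⁻⁴.
(P(NH₃))·(0.0079) = 3.1×10⁻⁴
P(NH₃) = 0.0392 = 0.039 bar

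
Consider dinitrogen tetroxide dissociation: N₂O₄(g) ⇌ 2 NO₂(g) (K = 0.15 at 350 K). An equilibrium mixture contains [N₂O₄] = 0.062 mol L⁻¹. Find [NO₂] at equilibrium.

At equilibrium, K = [NO₂]² / [N₂O₄] = 0.15.
([NO₂])² / (0.062) = 0.15
[NO₂]² = 0.00930 ⇒ [NO₂] = 0.096 mol L⁻¹

[NO₂] = 0.096 mol L⁻¹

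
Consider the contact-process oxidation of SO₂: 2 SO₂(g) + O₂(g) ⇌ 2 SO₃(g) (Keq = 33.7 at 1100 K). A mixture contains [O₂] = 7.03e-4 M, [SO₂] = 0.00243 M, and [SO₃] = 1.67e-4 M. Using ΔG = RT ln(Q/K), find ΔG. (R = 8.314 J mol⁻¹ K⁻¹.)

ΔG = -14.7 kJ/mol

Q = [SO₃]² / ([SO₂]²·[O₂]) = (1.67e-4)² / ((0.00243)²·(7.03e-4)) = 6.72
ΔG = RT ln(Q/Keq) = (8.314 J mol⁻¹ K⁻¹)(1100 K) × ln(6.72/33.7)
   = (9.145 kJ/mol)(-1.612) = -14.7 kJ/mol
ΔG < 0, so the forward reaction is spontaneous (proceeds forward).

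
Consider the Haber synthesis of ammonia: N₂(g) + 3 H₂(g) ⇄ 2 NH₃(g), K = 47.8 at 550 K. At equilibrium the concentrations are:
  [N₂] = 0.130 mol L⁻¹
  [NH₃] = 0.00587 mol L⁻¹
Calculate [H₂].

[H₂] = 0.0177 mol L⁻¹

At equilibrium, K = [NH₃]² / ([N₂]·[H₂]³) = 47.8.
(0.00587)² / ((0.130)·([H₂])³) = 47.8
[H₂]³ = 5.55e-6 ⇒ [H₂] = 0.0177 mol L⁻¹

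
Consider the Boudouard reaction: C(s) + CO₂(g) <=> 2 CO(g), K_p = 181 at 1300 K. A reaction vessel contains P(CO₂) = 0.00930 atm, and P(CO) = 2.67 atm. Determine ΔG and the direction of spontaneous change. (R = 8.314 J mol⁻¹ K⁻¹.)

(C is a pure solid — omitted from Q_p.)
Q_p = P(CO)² / P(CO₂) = (2.67)² / (0.00930) = 767
ΔG = RT ln(Q_p/K_p) = (8.314 J mol⁻¹ K⁻¹)(1300 K) × ln(767/181)
   = (10.81 kJ/mol)(1.444) = 15.6 kJ/mol
ΔG > 0, so the forward reaction is non-spontaneous (proceeds in reverse).

ΔG = 15.6 kJ/mol; the forward reaction is non-spontaneous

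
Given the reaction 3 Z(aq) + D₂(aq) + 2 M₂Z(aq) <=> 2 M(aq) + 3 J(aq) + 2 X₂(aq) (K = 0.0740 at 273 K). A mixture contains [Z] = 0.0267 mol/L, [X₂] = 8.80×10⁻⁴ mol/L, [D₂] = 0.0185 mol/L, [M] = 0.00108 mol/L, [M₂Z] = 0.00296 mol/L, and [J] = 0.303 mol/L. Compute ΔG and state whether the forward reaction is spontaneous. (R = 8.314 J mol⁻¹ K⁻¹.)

ΔG = -5.01 kJ/mol; the forward reaction is spontaneous

Q = [M]²·[J]³·[X₂]² / ([Z]³·[D₂]·[M₂Z]²) = (0.00108)²·(0.303)³·(8.80×10⁻⁴)² / ((0.0267)³·(0.0185)·(0.00296)²) = 0.00814
ΔG = RT ln(Q/K) = (8.314 J mol⁻¹ K⁻¹)(273 K) × ln(0.00814/0.0740)
   = (2.270 kJ/mol)(-2.207) = -5.01 kJ/mol
ΔG < 0, so the forward reaction is spontaneous (proceeds forward).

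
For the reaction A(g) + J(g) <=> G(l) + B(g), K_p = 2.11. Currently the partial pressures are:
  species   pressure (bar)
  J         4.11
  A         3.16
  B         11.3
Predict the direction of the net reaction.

(G is a pure liquid — omitted from Q_p.)
Q_p = P(B) / (P(A)·P(J)) = (11.3) / ((3.16)·(4.11)) = 0.870
Q_p = 0.870 < K_p = 2.11, so the forward reaction proceeds.

toward products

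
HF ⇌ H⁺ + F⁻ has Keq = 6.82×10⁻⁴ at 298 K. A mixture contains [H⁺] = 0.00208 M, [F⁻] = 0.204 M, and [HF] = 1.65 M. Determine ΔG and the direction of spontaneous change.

Q = [H⁺]·[F⁻] / [HF] = (0.00208)·(0.204) / (1.65) = 2.57×10⁻⁴
ΔG = RT ln(Q/Keq) = (8.314 J mol⁻¹ K⁻¹)(298 K) × ln(2.57×10⁻⁴/6.82×10⁻⁴)
   = (2.478 kJ/mol)(-0.9760) = -2.42 kJ/mol
ΔG < 0, so the forward reaction is spontaneous (proceeds forward).

ΔG = -2.42 kJ/mol; the forward reaction is spontaneous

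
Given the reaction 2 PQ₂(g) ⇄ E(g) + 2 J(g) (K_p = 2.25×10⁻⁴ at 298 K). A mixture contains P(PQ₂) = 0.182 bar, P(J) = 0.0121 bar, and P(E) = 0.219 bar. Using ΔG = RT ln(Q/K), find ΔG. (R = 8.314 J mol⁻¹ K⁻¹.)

ΔG = 3.62 kJ/mol

Q_p = P(E)·P(J)² / P(PQ₂)² = (0.219)·(0.0121)² / (0.182)² = 9.68×10⁻⁴
ΔG = RT ln(Q_p/K_p) = (8.314 J mol⁻¹ K⁻¹)(298 K) × ln(9.68×10⁻⁴/2.25×10⁻⁴)
   = (2.478 kJ/mol)(1.459) = 3.62 kJ/mol
ΔG > 0, so the forward reaction is non-spontaneous (proceeds in reverse).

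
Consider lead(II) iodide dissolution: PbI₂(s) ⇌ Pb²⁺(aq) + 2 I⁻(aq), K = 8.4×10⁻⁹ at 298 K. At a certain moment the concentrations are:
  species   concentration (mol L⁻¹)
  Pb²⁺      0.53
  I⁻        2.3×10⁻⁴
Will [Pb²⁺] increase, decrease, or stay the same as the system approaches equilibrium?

decrease

(PbI₂ is a pure solid — omitted from Q.)
Q = [Pb²⁺]·[I⁻]² = (0.53)·(2.3×10⁻⁴)² = 2.8×10⁻⁸
Q = 2.8×10⁻⁸ > K = 8.4×10⁻⁹: net reverse reaction.
Pb²⁺ is a product, so it decreases.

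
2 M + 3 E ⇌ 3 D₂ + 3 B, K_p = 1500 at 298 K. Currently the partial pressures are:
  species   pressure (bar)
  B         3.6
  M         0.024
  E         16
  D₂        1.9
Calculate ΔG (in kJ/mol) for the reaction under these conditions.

Q_p = P(D₂)³·P(B)³ / (P(M)²·P(E)³) = (1.9)³·(3.6)³ / ((0.024)²·(16)³) = 136
ΔG = RT ln(Q_p/K_p) = (8.314 J mol⁻¹ K⁻¹)(298 K) × ln(136/1500)
   = (2.478 kJ/mol)(-2.401) = -5.95 kJ/mol
ΔG < 0, so the forward reaction is spontaneous (proceeds forward).

ΔG = -5.95 kJ/mol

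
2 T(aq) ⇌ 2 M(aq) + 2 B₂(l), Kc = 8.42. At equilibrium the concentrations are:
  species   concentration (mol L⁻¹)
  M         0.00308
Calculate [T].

[T] = 0.00106 mol L⁻¹

(B₂ is a pure liquid — omitted from Kc.)
At equilibrium, Kc = [M]² / [T]² = 8.42.
(0.00308)² / ([T])² = 8.42
[T]² = 1.13×10⁻⁶ ⇒ [T] = 0.00106 mol L⁻¹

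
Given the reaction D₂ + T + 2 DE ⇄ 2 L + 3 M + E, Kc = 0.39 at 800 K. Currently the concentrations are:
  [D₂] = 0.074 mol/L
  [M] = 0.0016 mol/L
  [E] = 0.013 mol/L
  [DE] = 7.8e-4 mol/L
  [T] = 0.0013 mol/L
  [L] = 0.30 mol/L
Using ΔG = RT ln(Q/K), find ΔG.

Qc = [L]²·[M]³·[E] / ([D₂]·[T]·[DE]²) = (0.30)²·(0.0016)³·(0.013) / ((0.074)·(0.0013)·(7.8e-4)²) = 0.0819
ΔG = RT ln(Qc/Kc) = (8.314 J mol⁻¹ K⁻¹)(800 K) × ln(0.0819/0.39)
   = (6.651 kJ/mol)(-1.561) = -10.4 kJ/mol
ΔG < 0, so the forward reaction is spontaneous (proceeds forward).

ΔG = -10.4 kJ/mol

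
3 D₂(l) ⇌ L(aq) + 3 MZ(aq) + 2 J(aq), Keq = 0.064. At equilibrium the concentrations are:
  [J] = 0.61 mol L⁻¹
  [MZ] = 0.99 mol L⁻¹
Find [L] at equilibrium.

(D₂ is a pure liquid — omitted from Keq.)
At equilibrium, Keq = [L]·[MZ]³·[J]² = 0.064.
([L])·(0.99)³·(0.61)² = 0.064
[L] = 0.177 = 0.18 mol L⁻¹

[L] = 0.18 mol L⁻¹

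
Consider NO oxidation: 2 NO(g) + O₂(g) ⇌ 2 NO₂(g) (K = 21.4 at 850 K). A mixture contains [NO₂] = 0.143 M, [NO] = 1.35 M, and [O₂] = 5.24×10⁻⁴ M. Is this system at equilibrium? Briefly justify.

Q = [NO₂]² / ([NO]²·[O₂]) = (0.143)² / ((1.35)²·(5.24×10⁻⁴)) = 21.4
Q = 21.4 = K; the system is at equilibrium.

yes, at equilibrium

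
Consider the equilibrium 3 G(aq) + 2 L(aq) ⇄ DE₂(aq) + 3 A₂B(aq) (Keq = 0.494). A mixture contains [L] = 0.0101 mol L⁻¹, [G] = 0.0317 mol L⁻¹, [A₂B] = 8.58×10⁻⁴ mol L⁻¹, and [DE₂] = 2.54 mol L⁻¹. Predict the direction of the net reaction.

Q = [DE₂]·[A₂B]³ / ([G]³·[L]²) = (2.54)·(8.58×10⁻⁴)³ / ((0.0317)³·(0.0101)²) = 0.494
Q = 0.494 = Keq, so the system is already at equilibrium.

neither direction; the system is at equilibrium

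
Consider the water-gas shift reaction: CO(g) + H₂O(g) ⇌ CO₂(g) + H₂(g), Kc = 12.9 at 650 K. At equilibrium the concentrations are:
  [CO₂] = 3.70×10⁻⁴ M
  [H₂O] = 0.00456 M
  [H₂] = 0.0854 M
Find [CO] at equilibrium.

At equilibrium, Kc = [CO₂]·[H₂] / ([CO]·[H₂O]) = 12.9.
(3.70×10⁻⁴)·(0.0854) / (([CO])·(0.00456)) = 12.9
[CO] = 5.37×10⁻⁴ M

[CO] = 5.37×10⁻⁴ M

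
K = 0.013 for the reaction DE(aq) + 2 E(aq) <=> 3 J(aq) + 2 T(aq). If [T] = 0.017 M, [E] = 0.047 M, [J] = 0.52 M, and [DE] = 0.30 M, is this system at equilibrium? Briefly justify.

Q = [J]³·[T]² / ([DE]·[E]²) = (0.52)³·(0.017)² / ((0.30)·(0.047)²) = 0.061
Q = 0.061 > K = 0.013: net reverse reaction.

no; Q > K, reaction proceeds in reverse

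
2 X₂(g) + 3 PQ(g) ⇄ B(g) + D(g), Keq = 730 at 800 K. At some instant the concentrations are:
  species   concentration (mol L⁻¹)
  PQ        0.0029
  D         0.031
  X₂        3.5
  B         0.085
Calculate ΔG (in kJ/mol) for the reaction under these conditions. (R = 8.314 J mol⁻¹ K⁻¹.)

Q = [B]·[D] / ([X₂]²·[PQ]³) = (0.085)·(0.031) / ((3.5)²·(0.0029)³) = 8820
ΔG = RT ln(Q/Keq) = (8.314 J mol⁻¹ K⁻¹)(800 K) × ln(8820/730)
   = (6.651 kJ/mol)(2.492) = 16.6 kJ/mol
ΔG > 0, so the forward reaction is non-spontaneous (proceeds in reverse).

ΔG = 16.6 kJ/mol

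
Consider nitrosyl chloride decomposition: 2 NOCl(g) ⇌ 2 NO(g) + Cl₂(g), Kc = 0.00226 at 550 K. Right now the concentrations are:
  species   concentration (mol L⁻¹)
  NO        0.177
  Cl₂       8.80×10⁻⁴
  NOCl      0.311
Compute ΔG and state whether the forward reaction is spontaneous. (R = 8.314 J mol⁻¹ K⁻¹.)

Qc = [NO]²·[Cl₂] / [NOCl]² = (0.177)²·(8.80×10⁻⁴) / (0.311)² = 2.85×10⁻⁴
ΔG = RT ln(Qc/Kc) = (8.314 J mol⁻¹ K⁻¹)(550 K) × ln(2.85×10⁻⁴/0.00226)
   = (4.573 kJ/mol)(-2.071) = -9.47 kJ/mol
ΔG < 0, so the forward reaction is spontaneous (proceeds forward).

ΔG = -9.47 kJ/mol; the forward reaction is spontaneous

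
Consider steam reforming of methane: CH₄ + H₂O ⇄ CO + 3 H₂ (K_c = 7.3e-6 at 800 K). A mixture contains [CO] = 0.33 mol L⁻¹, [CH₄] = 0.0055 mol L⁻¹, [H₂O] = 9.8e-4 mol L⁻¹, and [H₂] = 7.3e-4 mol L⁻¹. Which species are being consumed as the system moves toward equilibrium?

Q_c = [CO]·[H₂]³ / ([CH₄]·[H₂O]) = (0.33)·(7.3e-4)³ / ((0.0055)·(9.8e-4)) = 2.4e-5
Q_c = 2.4e-5 > K_c = 7.3e-6: net reverse reaction.

CO, H₂ (products)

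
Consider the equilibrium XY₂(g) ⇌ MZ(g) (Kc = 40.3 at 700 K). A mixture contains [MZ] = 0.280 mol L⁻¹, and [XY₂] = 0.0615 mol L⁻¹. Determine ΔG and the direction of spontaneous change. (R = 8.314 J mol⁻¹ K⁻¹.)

ΔG = -12.7 kJ/mol; the forward reaction is spontaneous

Qc = [MZ] / [XY₂] = (0.280) / (0.0615) = 4.55
ΔG = RT ln(Qc/Kc) = (8.314 J mol⁻¹ K⁻¹)(700 K) × ln(4.55/40.3)
   = (5.820 kJ/mol)(-2.181) = -12.7 kJ/mol
ΔG < 0, so the forward reaction is spontaneous (proceeds forward).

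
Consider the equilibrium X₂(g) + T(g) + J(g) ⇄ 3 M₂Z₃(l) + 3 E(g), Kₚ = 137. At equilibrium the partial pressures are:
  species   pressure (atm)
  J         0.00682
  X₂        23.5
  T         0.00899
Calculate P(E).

(M₂Z₃ is a pure liquid — omitted from Kₚ.)
At equilibrium, Kₚ = P(E)³ / (P(X₂)·P(T)·P(J)) = 137.
(P(E))³ / ((23.5)·(0.00899)·(0.00682)) = 137
P(E)³ = 0.197 ⇒ P(E) = 0.582 atm

P(E) = 0.582 atm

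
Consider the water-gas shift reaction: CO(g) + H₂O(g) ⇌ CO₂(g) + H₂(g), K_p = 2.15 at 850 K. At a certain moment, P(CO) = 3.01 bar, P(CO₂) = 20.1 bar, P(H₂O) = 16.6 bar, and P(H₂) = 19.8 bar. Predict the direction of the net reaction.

toward reactants

Q_p = P(CO₂)·P(H₂) / (P(CO)·P(H₂O)) = (20.1)·(19.8) / ((3.01)·(16.6)) = 7.97
Q_p = 7.97 > K_p = 2.15, so the reverse reaction proceeds.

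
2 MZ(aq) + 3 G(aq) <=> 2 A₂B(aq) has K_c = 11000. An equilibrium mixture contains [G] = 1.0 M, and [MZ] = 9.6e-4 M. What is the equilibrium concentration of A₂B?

[A₂B] = 0.10 M

At equilibrium, K_c = [A₂B]² / ([MZ]²·[G]³) = 11000.
([A₂B])² / ((9.6e-4)²·(1.0)³) = 11000
[A₂B]² = 0.0101 ⇒ [A₂B] = 0.10 M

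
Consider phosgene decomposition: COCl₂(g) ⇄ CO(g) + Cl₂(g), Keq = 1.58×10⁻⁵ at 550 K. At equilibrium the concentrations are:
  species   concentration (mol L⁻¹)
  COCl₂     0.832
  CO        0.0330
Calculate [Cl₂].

[Cl₂] = 3.98×10⁻⁴ mol L⁻¹

At equilibrium, Keq = [CO]·[Cl₂] / [COCl₂] = 1.58×10⁻⁵.
(0.0330)·([Cl₂]) / (0.832) = 1.58×10⁻⁵
[Cl₂] = 3.98×10⁻⁴ mol L⁻¹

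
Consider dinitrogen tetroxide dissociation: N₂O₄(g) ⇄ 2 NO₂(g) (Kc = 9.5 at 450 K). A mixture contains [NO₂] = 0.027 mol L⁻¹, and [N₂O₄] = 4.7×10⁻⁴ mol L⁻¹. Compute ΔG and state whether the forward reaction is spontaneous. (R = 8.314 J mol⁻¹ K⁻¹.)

ΔG = -6.78 kJ/mol; the forward reaction is spontaneous

Qc = [NO₂]² / [N₂O₄] = (0.027)² / (4.7×10⁻⁴) = 1.55
ΔG = RT ln(Qc/Kc) = (8.314 J mol⁻¹ K⁻¹)(450 K) × ln(1.55/9.5)
   = (3.741 kJ/mol)(-1.813) = -6.78 kJ/mol
ΔG < 0, so the forward reaction is spontaneous (proceeds forward).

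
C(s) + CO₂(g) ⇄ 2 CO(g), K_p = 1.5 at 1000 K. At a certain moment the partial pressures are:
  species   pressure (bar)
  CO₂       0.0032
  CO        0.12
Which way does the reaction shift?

to the left

(C is a pure solid — omitted from Q_p.)
Q_p = P(CO)² / P(CO₂) = (0.12)² / (0.0032) = 4.5
Q_p = 4.5 > K_p = 1.5, so the reverse reaction proceeds.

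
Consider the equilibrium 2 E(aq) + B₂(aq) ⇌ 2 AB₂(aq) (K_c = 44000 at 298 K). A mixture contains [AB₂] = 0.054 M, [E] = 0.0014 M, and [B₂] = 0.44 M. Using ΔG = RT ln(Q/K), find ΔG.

ΔG = -6.36 kJ/mol

Q_c = [AB₂]² / ([E]²·[B₂]) = (0.054)² / ((0.0014)²·(0.44)) = 3380
ΔG = RT ln(Q_c/K_c) = (8.314 J mol⁻¹ K⁻¹)(298 K) × ln(3380/44000)
   = (2.478 kJ/mol)(-2.566) = -6.36 kJ/mol
ΔG < 0, so the forward reaction is spontaneous (proceeds forward).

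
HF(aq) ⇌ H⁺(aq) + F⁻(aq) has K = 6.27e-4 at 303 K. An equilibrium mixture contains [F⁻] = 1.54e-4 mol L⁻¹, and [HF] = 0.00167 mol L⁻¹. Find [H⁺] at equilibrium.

[H⁺] = 0.00680 mol L⁻¹

At equilibrium, K = [H⁺]·[F⁻] / [HF] = 6.27e-4.
([H⁺])·(1.54e-4) / (0.00167) = 6.27e-4
[H⁺] = 0.00680 mol L⁻¹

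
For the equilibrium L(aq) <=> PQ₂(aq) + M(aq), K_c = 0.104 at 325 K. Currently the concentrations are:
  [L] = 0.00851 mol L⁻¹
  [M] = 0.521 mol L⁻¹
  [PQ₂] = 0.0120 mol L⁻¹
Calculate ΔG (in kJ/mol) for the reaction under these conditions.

Q_c = [PQ₂]·[M] / [L] = (0.0120)·(0.521) / (0.00851) = 0.735
ΔG = RT ln(Q_c/K_c) = (8.314 J mol⁻¹ K⁻¹)(325 K) × ln(0.735/0.104)
   = (2.702 kJ/mol)(1.955) = 5.28 kJ/mol
ΔG > 0, so the forward reaction is non-spontaneous (proceeds in reverse).

ΔG = 5.28 kJ/mol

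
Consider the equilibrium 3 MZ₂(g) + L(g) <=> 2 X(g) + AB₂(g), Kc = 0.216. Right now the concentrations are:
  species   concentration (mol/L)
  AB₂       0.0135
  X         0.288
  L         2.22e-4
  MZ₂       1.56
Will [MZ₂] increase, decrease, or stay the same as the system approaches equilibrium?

Qc = [X]²·[AB₂] / ([MZ₂]³·[L]) = (0.288)²·(0.0135) / ((1.56)³·(2.22e-4)) = 1.33
Qc = 1.33 > Kc = 0.216: net reverse reaction.
MZ₂ is a reactant, so it increases.

increase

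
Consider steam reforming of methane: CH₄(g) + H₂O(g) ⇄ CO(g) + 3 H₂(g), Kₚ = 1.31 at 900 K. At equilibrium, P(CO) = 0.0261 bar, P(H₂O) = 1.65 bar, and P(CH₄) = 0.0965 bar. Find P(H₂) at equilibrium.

P(H₂) = 2.00 bar

At equilibrium, Kₚ = P(CO)·P(H₂)³ / (P(CH₄)·P(H₂O)) = 1.31.
(0.0261)·(P(H₂))³ / ((0.0965)·(1.65)) = 1.31
P(H₂)³ = 7.99 ⇒ P(H₂) = 2.00 bar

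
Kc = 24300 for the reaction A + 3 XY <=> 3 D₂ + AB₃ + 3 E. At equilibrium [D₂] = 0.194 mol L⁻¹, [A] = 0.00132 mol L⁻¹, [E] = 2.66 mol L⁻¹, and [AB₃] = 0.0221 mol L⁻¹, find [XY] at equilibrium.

[XY] = 0.0456 mol L⁻¹

At equilibrium, Kc = [D₂]³·[AB₃]·[E]³ / ([A]·[XY]³) = 24300.
(0.194)³·(0.0221)·(2.66)³ / ((0.00132)·([XY])³) = 24300
[XY]³ = 9.47e-5 ⇒ [XY] = 0.0456 mol L⁻¹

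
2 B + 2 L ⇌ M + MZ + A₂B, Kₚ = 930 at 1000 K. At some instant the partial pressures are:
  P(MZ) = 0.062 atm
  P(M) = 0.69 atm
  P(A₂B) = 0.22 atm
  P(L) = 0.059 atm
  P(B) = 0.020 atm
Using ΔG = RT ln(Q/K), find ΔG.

Qₚ = P(M)·P(MZ)·P(A₂B) / (P(B)²·P(L)²) = (0.69)·(0.062)·(0.22) / ((0.020)²·(0.059)²) = 6760
ΔG = RT ln(Qₚ/Kₚ) = (8.314 J mol⁻¹ K⁻¹)(1000 K) × ln(6760/930)
   = (8.314 kJ/mol)(1.984) = 16.5 kJ/mol
ΔG > 0, so the forward reaction is non-spontaneous (proceeds in reverse).

ΔG = 16.5 kJ/mol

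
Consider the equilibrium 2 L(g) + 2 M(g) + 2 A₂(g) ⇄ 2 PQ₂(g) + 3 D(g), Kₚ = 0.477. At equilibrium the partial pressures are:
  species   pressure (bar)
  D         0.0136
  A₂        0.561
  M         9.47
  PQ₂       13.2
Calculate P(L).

At equilibrium, Kₚ = P(PQ₂)²·P(D)³ / (P(L)²·P(M)²·P(A₂)²) = 0.477.
(13.2)²·(0.0136)³ / ((P(L))²·(9.47)²·(0.561)²) = 0.477
P(L)² = 3.26e-5 ⇒ P(L) = 0.00571 bar

P(L) = 0.00571 bar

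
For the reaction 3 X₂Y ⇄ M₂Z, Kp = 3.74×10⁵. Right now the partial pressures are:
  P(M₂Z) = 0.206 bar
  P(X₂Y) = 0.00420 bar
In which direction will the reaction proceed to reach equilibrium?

toward reactants

Qp = P(M₂Z) / P(X₂Y)³ = (0.206) / (0.00420)³ = 2.78×10⁶
Qp = 2.78×10⁶ > Kp = 3.74×10⁵, so the reverse reaction proceeds.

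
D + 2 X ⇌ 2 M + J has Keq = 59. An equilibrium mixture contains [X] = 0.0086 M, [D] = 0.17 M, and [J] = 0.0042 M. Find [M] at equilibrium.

At equilibrium, Keq = [M]²·[J] / ([D]·[X]²) = 59.
([M])²·(0.0042) / ((0.17)·(0.0086)²) = 59
[M]² = 0.177 ⇒ [M] = 0.42 M

[M] = 0.42 M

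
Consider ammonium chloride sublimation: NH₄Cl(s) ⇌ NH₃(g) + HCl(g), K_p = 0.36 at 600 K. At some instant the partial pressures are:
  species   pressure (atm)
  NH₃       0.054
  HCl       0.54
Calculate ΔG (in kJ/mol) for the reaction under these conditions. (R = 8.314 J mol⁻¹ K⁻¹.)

ΔG = -12.5 kJ/mol

(NH₄Cl is a pure solid — omitted from Q_p.)
Q_p = P(NH₃)·P(HCl) = (0.054)·(0.54) = 0.0292
ΔG = RT ln(Q_p/K_p) = (8.314 J mol⁻¹ K⁻¹)(600 K) × ln(0.0292/0.36)
   = (4.988 kJ/mol)(-2.512) = -12.5 kJ/mol
ΔG < 0, so the forward reaction is spontaneous (proceeds forward).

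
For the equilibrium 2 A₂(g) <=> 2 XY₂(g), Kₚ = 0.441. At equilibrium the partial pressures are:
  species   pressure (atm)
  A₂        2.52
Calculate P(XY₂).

At equilibrium, Kₚ = P(XY₂)² / P(A₂)² = 0.441.
(P(XY₂))² / (2.52)² = 0.441
P(XY₂)² = 2.80 ⇒ P(XY₂) = 1.67 atm

P(XY₂) = 1.67 atm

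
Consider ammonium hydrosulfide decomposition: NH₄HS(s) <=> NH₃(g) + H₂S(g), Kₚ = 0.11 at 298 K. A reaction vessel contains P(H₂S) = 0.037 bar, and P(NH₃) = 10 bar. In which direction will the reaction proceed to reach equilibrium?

to the left

(NH₄HS is a pure solid — omitted from Qₚ.)
Qₚ = P(NH₃)·P(H₂S) = (10)·(0.037) = 0.37
Qₚ = 0.37 > Kₚ = 0.11, so the reverse reaction proceeds.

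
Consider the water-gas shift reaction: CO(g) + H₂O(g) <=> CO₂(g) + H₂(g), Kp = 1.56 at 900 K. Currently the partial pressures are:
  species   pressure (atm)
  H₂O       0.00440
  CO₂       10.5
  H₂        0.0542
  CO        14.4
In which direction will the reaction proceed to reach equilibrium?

to the left

Qp = P(CO₂)·P(H₂) / (P(CO)·P(H₂O)) = (10.5)·(0.0542) / ((14.4)·(0.00440)) = 8.98
Qp = 8.98 > Kp = 1.56, so the reverse reaction proceeds.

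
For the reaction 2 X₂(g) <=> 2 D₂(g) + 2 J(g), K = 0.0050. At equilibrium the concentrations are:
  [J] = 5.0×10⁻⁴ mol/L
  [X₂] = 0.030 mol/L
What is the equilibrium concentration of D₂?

[D₂] = 4.2 mol/L

At equilibrium, K = [D₂]²·[J]² / [X₂]² = 0.0050.
([D₂])²·(5.0×10⁻⁴)² / (0.030)² = 0.0050
[D₂]² = 18.0 ⇒ [D₂] = 4.2 mol/L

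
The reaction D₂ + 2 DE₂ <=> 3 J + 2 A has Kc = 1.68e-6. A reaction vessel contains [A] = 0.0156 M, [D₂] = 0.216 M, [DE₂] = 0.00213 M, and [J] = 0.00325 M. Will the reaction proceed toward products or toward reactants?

Qc = [J]³·[A]² / ([D₂]·[DE₂]²) = (0.00325)³·(0.0156)² / ((0.216)·(0.00213)²) = 8.52e-6
Qc = 8.52e-6 > Kc = 1.68e-6, so the reverse reaction proceeds.

to the left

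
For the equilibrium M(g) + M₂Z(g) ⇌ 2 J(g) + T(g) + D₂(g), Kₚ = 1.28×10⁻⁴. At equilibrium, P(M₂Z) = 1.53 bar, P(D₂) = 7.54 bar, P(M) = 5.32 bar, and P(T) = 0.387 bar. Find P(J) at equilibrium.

At equilibrium, Kₚ = P(J)²·P(T)·P(D₂) / (P(M)·P(M₂Z)) = 1.28×10⁻⁴.
(P(J))²·(0.387)·(7.54) / ((5.32)·(1.53)) = 1.28×10⁻⁴
P(J)² = 3.57×10⁻⁴ ⇒ P(J) = 0.0189 bar

P(J) = 0.0189 bar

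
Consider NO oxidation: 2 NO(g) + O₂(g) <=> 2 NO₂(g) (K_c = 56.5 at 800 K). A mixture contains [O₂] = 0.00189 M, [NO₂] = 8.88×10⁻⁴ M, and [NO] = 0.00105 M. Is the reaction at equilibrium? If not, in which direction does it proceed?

Q_c = [NO₂]² / ([NO]²·[O₂]) = (8.88×10⁻⁴)² / ((0.00105)²·(0.00189)) = 378
Q_c = 378 > K_c = 56.5, so the reverse reaction proceeds.

to the left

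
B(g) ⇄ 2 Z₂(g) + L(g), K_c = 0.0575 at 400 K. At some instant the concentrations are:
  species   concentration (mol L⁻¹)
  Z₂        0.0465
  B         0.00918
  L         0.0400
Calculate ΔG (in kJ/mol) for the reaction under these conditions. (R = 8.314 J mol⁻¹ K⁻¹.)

Q_c = [Z₂]²·[L] / [B] = (0.0465)²·(0.0400) / (0.00918) = 0.00942
ΔG = RT ln(Q_c/K_c) = (8.314 J mol⁻¹ K⁻¹)(400 K) × ln(0.00942/0.0575)
   = (3.326 kJ/mol)(-1.809) = -6.02 kJ/mol
ΔG < 0, so the forward reaction is spontaneous (proceeds forward).

ΔG = -6.02 kJ/mol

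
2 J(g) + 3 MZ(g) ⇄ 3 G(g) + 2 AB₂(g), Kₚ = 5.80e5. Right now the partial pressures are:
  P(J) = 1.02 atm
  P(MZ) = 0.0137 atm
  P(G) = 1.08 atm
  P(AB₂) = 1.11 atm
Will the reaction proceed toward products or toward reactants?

Qₚ = P(G)³·P(AB₂)² / (P(J)²·P(MZ)³) = (1.08)³·(1.11)² / ((1.02)²·(0.0137)³) = 5.80e5
Qₚ = 5.80e5 = Kₚ, so the system is already at equilibrium.

neither direction; the system is at equilibrium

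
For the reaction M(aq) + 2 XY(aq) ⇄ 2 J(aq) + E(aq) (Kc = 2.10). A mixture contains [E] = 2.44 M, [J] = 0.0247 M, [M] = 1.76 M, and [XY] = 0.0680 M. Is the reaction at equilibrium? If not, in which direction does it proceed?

in the forward direction

Qc = [J]²·[E] / ([M]·[XY]²) = (0.0247)²·(2.44) / ((1.76)·(0.0680)²) = 0.183
Qc = 0.183 < Kc = 2.10, so the forward reaction proceeds.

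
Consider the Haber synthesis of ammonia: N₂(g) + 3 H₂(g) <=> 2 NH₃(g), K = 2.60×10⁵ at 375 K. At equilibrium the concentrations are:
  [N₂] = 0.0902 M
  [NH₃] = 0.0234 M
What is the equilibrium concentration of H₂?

At equilibrium, K = [NH₃]² / ([N₂]·[H₂]³) = 2.60×10⁵.
(0.0234)² / ((0.0902)·([H₂])³) = 2.60×10⁵
[H₂]³ = 2.33×10⁻⁸ ⇒ [H₂] = 0.00286 M

[H₂] = 0.00286 M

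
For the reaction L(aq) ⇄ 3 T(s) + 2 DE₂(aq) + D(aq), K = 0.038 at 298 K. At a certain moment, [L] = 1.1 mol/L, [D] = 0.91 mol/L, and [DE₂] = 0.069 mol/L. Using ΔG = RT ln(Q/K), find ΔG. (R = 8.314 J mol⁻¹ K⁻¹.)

(T is a pure solid — omitted from Q.)
Q = [DE₂]²·[D] / [L] = (0.069)²·(0.91) / (1.1) = 0.00394
ΔG = RT ln(Q/K) = (8.314 J mol⁻¹ K⁻¹)(298 K) × ln(0.00394/0.038)
   = (2.478 kJ/mol)(-2.266) = -5.62 kJ/mol
ΔG < 0, so the forward reaction is spontaneous (proceeds forward).

ΔG = -5.62 kJ/mol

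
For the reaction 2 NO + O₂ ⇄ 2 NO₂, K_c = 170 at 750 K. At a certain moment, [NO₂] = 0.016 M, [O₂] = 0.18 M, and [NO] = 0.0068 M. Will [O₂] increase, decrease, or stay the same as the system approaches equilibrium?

decrease

Q_c = [NO₂]² / ([NO]²·[O₂]) = (0.016)² / ((0.0068)²·(0.18)) = 31
Q_c = 31 < K_c = 170: net forward reaction.
O₂ is a reactant, so it decreases.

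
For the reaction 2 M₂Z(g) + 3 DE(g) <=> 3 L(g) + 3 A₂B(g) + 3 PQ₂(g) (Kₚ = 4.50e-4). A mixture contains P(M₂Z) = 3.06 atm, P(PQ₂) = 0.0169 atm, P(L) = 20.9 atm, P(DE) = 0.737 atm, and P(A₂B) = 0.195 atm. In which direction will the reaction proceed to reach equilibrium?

to the right

Qₚ = P(L)³·P(A₂B)³·P(PQ₂)³ / (P(M₂Z)²·P(DE)³) = (20.9)³·(0.195)³·(0.0169)³ / ((3.06)²·(0.737)³) = 8.72e-5
Qₚ = 8.72e-5 < Kₚ = 4.50e-4, so the forward reaction proceeds.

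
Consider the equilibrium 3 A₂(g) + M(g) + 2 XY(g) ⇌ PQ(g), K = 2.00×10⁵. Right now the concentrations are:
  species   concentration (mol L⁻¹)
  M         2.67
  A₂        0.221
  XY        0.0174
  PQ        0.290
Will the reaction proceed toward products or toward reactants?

forward (toward products)

Q = [PQ] / ([A₂]³·[M]·[XY]²) = (0.290) / ((0.221)³·(2.67)·(0.0174)²) = 33200
Q = 33200 < K = 2.00×10⁵, so the forward reaction proceeds.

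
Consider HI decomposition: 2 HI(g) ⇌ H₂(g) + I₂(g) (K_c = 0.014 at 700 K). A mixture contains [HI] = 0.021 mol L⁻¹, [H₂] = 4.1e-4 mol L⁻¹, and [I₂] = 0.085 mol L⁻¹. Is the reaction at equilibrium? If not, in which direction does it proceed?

to the left

Q_c = [H₂]·[I₂] / [HI]² = (4.1e-4)·(0.085) / (0.021)² = 0.079
Q_c = 0.079 > K_c = 0.014, so the reverse reaction proceeds.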